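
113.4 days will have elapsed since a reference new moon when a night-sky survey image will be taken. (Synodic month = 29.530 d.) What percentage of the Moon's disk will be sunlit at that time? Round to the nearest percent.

23%

113.4/29.530 = 3.840 lunations, so 3 complete cycles and 24.81 d into the next.
Elongation θ = 360° × 24.81/29.530 ≈ 302.5°.
With cos θ = 0.537, the lit fraction is (1 − 0.537)/2 ≈ 0.232, so 23%.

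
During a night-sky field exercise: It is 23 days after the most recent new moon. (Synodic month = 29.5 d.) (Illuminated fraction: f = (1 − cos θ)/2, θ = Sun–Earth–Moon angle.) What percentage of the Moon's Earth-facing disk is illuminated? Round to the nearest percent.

Elongation θ = 360° × 23/29.5 ≈ 280.7°.
Illuminated fraction = (1 − cos 280.7°)/2 = (1 − 0.185)/2 ≈ 0.407, so 41%.

41%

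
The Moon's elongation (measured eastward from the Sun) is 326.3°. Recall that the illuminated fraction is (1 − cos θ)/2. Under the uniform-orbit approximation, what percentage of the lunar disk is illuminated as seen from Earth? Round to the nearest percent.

cos 326.3° = 0.832, so f = (1 − 0.832)/2 = 0.084, i.e. 8%.

8%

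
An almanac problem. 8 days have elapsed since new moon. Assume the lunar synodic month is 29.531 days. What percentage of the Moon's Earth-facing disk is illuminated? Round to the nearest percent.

57%

The Moon has covered 8/29.531 of its cycle, so θ ≈ 360° × 8/29.531 = 97.5°.
cos 97.5° = (-0.131), so f = (1 − (-0.131))/2 = 0.565, so 57%.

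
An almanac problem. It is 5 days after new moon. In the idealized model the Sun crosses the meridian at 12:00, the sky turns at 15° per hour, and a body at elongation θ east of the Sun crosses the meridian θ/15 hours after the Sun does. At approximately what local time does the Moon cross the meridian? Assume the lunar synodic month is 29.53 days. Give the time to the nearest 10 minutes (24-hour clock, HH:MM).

16:00

Phase angle: θ = 360°·(5 d)/(29.53 d) = 61.0°.
At 15° of sky rotation per hour, 61.0° corresponds to a 4.06 h lag.
12:00 + 4.064 h ≈ 16:04 → 16:00 to the nearest ten minutes.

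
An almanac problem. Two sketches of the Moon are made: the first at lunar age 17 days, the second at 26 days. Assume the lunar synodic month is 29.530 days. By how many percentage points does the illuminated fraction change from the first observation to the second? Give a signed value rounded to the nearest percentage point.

First observation: θ = 360°·17/29.530 = 207.2°, so f = 0.945.
Second observation: θ = 317.0°, f = 0.135.
Δf = 0.135 − 0.945 = -0.810, i.e. -81 pp.

-81 pp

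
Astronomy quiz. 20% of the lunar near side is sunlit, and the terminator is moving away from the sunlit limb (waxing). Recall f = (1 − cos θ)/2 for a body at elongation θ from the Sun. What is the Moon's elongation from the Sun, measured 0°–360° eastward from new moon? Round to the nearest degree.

53°

Invert f = (1 − cos θ)/2 to get cos θ = 1 − 2(0.20) = 0.600, hence θ₀ = arccos 0.600 = 53.1°.
Waxing ⇒ before full, so θ = 53.1°.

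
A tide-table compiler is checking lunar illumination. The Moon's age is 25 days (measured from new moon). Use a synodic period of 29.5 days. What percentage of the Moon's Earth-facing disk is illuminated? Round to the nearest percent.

Phase angle: θ = 360°·(25 d)/(29.5 d) = 305.1°.
Illuminated fraction = (1 − cos 305.1°)/2 = (1 − 0.575)/2 ≈ 0.213, so 21%.

21%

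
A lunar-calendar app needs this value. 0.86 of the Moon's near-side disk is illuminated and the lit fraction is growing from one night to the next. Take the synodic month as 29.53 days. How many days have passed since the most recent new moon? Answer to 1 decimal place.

11.2 days

cos θ = 1 − 2f = -0.720, giving a principal value of 136.1°.
Waxing ⇒ before full, so θ = 136.1°.
That fraction of the synodic month is 136.1/360 × 29.53 d ≈ 11.16 d.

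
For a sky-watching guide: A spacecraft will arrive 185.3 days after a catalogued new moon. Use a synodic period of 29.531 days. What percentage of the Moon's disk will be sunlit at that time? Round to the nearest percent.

58%

185.3 d spans 6 complete synodic months (6 × 29.531 = 177.19 d) plus 8.11 d.
The Moon has covered 8.11/29.531 of its cycle, so θ ≈ 360° × 8.11/29.531 = 98.9°.
With cos θ = (-0.155), the lit fraction is (1 − (-0.155))/2 ≈ 0.577, so 58%.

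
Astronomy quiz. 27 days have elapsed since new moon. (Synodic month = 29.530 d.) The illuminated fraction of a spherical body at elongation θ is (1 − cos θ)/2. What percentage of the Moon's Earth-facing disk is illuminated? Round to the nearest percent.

Phase angle: θ = 360°·(27 d)/(29.530 d) = 329.2°.
cos 329.2° = 0.859, so f = (1 − 0.859)/2 = 0.071, so 7%.

7%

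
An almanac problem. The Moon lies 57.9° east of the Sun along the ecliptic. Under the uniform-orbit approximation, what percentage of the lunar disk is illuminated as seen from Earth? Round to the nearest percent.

cos 57.9° = 0.531, so f = (1 − 0.531)/2 = 0.234, i.e. 23%.

23%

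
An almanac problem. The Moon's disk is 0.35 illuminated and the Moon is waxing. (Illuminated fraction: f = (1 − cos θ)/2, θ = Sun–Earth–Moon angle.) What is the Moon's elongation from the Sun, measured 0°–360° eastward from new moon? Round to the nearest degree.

73°

From f = (1 − cos θ)/2: cos θ = 1 − 2×0.35 = 0.300; arccos → 72.5°.
Before full moon the principal value applies: θ = 72.5°.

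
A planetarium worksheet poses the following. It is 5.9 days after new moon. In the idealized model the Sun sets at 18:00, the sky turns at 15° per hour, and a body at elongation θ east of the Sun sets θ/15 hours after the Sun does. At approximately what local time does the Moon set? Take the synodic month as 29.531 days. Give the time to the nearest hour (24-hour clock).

Elongation θ = 360° × 5.9/29.531 ≈ 71.9°.
The Moon trails the Sun by θ/15 = 71.9/15 ≈ 4.79 hours.
18:00 + 4.79 h ≈ 22:48 → 23:00 to the nearest hour.

23:00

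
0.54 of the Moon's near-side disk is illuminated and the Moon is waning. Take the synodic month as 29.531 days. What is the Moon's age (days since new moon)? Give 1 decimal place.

cos θ = 1 − 2f = -0.080, giving a principal value of 94.6°.
A waning Moon lies in 180°–360°, so θ = 360° − 94.6° = 265.4°.
At 360°/29.531 d per day, 265.4° corresponds to 21.77 days.

21.8 days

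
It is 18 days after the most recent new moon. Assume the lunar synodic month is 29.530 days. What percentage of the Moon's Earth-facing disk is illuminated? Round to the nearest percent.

89%

Elongation θ = 360° × 18/29.530 ≈ 219.4°.
Illuminated fraction = (1 − cos 219.4°)/2 = (1 − (-0.772))/2 ≈ 0.886, so 89%.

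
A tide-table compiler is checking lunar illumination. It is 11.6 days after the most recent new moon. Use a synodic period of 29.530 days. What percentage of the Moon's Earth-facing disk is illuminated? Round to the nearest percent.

Elongation θ = 360° × 11.6/29.530 ≈ 141.4°.
cos 141.4° = (-0.782), so f = (1 − (-0.782))/2 = 0.891, so 89%.

89%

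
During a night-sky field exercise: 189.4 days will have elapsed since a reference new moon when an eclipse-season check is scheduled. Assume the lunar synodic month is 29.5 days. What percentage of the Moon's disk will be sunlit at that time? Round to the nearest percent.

Reduce mod P: 189.4 − 6×29.5 = 12.40 d into the current lunation.
Elongation θ = 360° × 12.40/29.5 ≈ 151.3°.
Illuminated fraction = (1 − cos 151.3°)/2 = (1 − (-0.877))/2 ≈ 0.939, so 94%.

94%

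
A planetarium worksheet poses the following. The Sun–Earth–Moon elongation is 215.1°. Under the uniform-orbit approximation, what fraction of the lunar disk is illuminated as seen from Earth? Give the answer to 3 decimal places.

0.909

f = (1 − cos 215.1°)/2 = (1 − (-0.818))/2 ≈ 0.909.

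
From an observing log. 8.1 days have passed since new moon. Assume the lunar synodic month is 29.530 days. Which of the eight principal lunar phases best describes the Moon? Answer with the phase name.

first quarter

At 8.1/29.530 of the cycle, θ ≈ 99° — the first quarter range.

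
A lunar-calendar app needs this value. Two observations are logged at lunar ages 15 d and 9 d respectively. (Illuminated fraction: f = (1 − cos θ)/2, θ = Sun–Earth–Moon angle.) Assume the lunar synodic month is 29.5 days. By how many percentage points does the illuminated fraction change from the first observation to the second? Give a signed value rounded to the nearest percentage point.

θ₁ = 360° × 15/29.5 = 183.1°, f₁ = (1 − cos θ₁)/2 = 0.999.
θ₂ = 360° × 9/29.5 = 109.8°, f₂ = (1 − cos θ₂)/2 = 0.670.
Change = f₂ − f₁ = -0.330 → -33 percentage points.

-33 pp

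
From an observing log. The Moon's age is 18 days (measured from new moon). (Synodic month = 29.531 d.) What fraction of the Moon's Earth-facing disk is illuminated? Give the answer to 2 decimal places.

The Moon has covered 18/29.531 of its cycle, so θ ≈ 360° × 18/29.531 = 219.4°.
With cos θ = (-0.772), the lit fraction is (1 − (-0.772))/2 ≈ 0.886.

0.89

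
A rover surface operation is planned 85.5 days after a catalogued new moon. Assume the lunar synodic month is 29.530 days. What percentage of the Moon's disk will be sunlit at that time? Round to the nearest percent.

10%

Reduce mod P: 85.5 − 2×29.530 = 26.44 d into the current lunation.
Elongation θ = 360° × 26.44/29.530 ≈ 322.3°.
cos 322.3° = 0.792, so f = (1 − 0.792)/2 = 0.104, so 10%.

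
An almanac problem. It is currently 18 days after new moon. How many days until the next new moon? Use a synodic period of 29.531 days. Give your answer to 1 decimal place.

One full lunation from the last new moon is 29.531 d; remaining = 29.531 − 18 = 11.531 d.

11.5 days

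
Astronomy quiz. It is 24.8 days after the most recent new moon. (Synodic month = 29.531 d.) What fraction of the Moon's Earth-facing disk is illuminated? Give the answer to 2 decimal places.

Phase angle: θ = 360°·(24.8 d)/(29.531 d) = 302.3°.
Illuminated fraction = (1 − cos 302.3°)/2 = (1 − 0.535)/2 ≈ 0.233.

0.23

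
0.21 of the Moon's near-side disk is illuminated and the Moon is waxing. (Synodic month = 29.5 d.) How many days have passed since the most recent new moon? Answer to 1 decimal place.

cos θ = 1 − 2f = 0.580, giving a principal value of 54.5°.
The Moon is waxing (0°–180°), so θ = 54.5° directly.
At 360°/29.5 d per day, 54.5° corresponds to 4.47 days.

4.5 days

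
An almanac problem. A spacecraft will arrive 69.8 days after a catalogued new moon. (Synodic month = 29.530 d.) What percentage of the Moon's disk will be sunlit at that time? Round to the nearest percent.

83%

Reduce mod P: 69.8 − 2×29.530 = 10.74 d into the current lunation.
The Moon has covered 10.74/29.530 of its cycle, so θ ≈ 360° × 10.74/29.530 = 130.9°.
Illuminated fraction = (1 − cos 130.9°)/2 = (1 − (-0.655))/2 ≈ 0.828, so 83%.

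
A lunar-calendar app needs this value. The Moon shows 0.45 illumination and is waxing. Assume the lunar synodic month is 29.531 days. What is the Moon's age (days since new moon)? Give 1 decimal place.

6.9 days

cos θ = 1 − 2f = 0.100, giving a principal value of 84.3°.
The Moon is waxing (0°–180°), so θ = 84.3° directly.
At 360°/29.531 d per day, 84.3° corresponds to 6.91 days.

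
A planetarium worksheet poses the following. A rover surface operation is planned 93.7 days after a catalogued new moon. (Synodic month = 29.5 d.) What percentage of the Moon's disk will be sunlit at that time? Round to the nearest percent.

28%

93.7 d spans 3 complete synodic months (3 × 29.5 = 88.50 d) plus 5.20 d.
Elongation θ = 360° × 5.20/29.5 ≈ 63.5°.
cos 63.5° = 0.447, so f = (1 − 0.447)/2 = 0.277, so 28%.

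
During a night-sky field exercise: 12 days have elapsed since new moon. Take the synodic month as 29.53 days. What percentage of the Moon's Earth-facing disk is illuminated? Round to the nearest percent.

The Moon has covered 12/29.53 of its cycle, so θ ≈ 360° × 12/29.53 = 146.3°.
With cos θ = (-0.832), the lit fraction is (1 − (-0.832))/2 ≈ 0.916, so 92%.

92%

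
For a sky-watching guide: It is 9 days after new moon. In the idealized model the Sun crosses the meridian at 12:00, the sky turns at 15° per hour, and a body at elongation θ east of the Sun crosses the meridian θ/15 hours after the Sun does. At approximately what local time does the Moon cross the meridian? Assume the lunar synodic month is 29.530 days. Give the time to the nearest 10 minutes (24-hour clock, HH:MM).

19:20

The Moon has covered 9/29.530 of its cycle, so θ ≈ 360° × 9/29.530 = 109.7°.
Delay after the Sun = 109.7° / (15°/h) ≈ 7.31 h.
12:00 + 7.315 h ≈ 19:19 → 19:20 to the nearest ten minutes.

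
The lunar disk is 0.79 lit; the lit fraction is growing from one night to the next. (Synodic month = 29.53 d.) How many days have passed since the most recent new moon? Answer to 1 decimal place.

Invert f = (1 − cos θ)/2 to get cos θ = 1 − 2(0.79) = -0.580, hence θ₀ = arccos -0.580 = 125.5°.
Waxing ⇒ before full, so θ = 125.5°.
At 360°/29.53 d per day, 125.5° corresponds to 10.29 days.

10.3 days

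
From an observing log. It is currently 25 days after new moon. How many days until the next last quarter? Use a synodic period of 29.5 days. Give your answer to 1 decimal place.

26.6 days

Last quarter occurs at elongation 270°, i.e. at age 29.5 × 270/360 = 22.125 d.
This lunation's last quarter (22.125 d) has passed, so add one period: 51.625 − 25 = 26.625 days.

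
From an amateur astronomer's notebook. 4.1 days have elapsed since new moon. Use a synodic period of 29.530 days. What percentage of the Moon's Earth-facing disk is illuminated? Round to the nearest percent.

18%

The Moon has covered 4.1/29.530 of its cycle, so θ ≈ 360° × 4.1/29.530 = 50.0°.
cos 50.0° = 0.643, so f = (1 − 0.643)/2 = 0.178, so 18%.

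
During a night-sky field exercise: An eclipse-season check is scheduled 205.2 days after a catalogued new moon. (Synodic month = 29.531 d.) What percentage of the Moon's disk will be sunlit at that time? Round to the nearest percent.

205.2/29.531 = 6.949 lunations, so 6 complete cycles and 28.01 d into the next.
The Moon has covered 28.01/29.531 of its cycle, so θ ≈ 360° × 28.01/29.531 = 341.5°.
cos 341.5° = 0.948, so f = (1 − 0.948)/2 = 0.026, so 3%.

3%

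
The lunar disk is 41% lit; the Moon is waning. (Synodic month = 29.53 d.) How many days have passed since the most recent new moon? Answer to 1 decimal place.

23.0 days

cos θ = 1 − 2f = 0.180, giving a principal value of 79.6°.
A waning Moon lies in 180°–360°, so θ = 360° − 79.6° = 280.4°.
At 360°/29.53 d per day, 280.4° corresponds to 23.00 days.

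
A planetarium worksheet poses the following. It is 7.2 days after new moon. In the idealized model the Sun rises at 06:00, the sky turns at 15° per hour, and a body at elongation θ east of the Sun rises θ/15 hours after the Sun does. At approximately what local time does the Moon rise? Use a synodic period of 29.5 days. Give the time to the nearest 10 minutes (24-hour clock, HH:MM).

11:50

The Moon has covered 7.2/29.5 of its cycle, so θ ≈ 360° × 7.2/29.5 = 87.9°.
The Moon trails the Sun by θ/15 = 87.9/15 ≈ 5.86 hours.
06:00 + 5.858 h ≈ 11:51 → 11:50 to the nearest ten minutes.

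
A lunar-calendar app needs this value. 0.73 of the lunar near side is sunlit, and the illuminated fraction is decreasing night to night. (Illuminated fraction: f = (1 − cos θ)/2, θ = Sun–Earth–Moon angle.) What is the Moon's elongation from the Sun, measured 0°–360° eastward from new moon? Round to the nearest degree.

243°

cos θ = 1 − 2f = -0.460, giving a principal value of 117.4°.
Waning ⇒ past full, so θ = 360° − 117.4° = 242.6°.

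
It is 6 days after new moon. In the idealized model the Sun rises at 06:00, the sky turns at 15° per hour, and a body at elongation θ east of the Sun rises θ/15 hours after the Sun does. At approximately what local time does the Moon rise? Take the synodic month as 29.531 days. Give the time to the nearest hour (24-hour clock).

11:00

Phase angle: θ = 360°·(6 d)/(29.531 d) = 73.1°.
Delay after the Sun = 73.1° / (15°/h) ≈ 4.88 h.
06:00 + 4.88 h ≈ 10:53 → 11:00 to the nearest hour.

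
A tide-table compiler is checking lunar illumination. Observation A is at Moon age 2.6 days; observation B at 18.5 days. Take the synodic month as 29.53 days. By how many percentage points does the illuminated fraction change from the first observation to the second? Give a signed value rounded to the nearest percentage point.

+78 percentage points

θ₁ = 360° × 2.6/29.53 = 31.7°, f₁ = (1 − cos θ₁)/2 = 0.075.
θ₂ = 360° × 18.5/29.53 = 225.5°, f₂ = (1 − cos θ₂)/2 = 0.850.
Change = f₂ − f₁ = +0.776 → +78 percentage points.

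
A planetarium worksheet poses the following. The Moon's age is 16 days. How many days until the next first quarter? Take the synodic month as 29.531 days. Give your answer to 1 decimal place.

First quarter occurs at elongation 90°, i.e. at age 29.531 × 90/360 = 7.383 d.
Already past this cycle's first quarter; the next is at 7.383 + 29.531 = 36.914 d, so 36.914 − 16 = 20.914 days.

20.9 days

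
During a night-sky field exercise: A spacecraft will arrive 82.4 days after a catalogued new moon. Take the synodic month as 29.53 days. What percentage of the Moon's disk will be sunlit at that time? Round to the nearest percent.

Reduce mod P: 82.4 − 2×29.53 = 23.34 d into the current lunation.
The Moon has covered 23.34/29.53 of its cycle, so θ ≈ 360° × 23.34/29.53 = 284.5°.
With cos θ = 0.251, the lit fraction is (1 − 0.251)/2 ≈ 0.374, so 37%.

37%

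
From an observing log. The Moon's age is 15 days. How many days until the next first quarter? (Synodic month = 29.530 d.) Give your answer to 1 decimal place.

21.9 days

First quarter occurs at elongation 90°, i.e. at age 29.530 × 90/360 = 7.383 d.
Already past this cycle's first quarter; the next is at 7.383 + 29.530 = 36.913 d, so 36.913 − 15 = 21.913 days.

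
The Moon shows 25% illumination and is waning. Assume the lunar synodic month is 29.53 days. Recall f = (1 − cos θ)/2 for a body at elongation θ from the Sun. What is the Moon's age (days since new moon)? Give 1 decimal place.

From f = (1 − cos θ)/2: cos θ = 1 − 2×0.25 = 0.500; arccos → 60.0°.
Waning ⇒ past full, so θ = 360° − 60.0° = 300.0°.
At 360°/29.53 d per day, 300.0° corresponds to 24.61 days.

24.6 days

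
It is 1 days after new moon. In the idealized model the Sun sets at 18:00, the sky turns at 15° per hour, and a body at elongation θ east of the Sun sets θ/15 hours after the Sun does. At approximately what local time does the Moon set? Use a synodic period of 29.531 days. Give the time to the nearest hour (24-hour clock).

Phase angle: θ = 360°·(1 d)/(29.531 d) = 12.2°.
The Moon trails the Sun by θ/15 = 12.2/15 ≈ 0.81 hours.
18:00 + 0.81 h ≈ 18:49 → 19:00 to the nearest hour.

19:00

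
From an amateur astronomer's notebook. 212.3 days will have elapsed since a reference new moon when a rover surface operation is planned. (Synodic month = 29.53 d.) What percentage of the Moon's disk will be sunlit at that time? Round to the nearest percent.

31%

212.3 d spans 7 complete synodic months (7 × 29.53 = 206.71 d) plus 5.59 d.
Phase angle: θ = 360°·(5.59 d)/(29.53 d) = 68.1°.
Illuminated fraction = (1 − cos 68.1°)/2 = (1 − 0.372)/2 ≈ 0.314, so 31%.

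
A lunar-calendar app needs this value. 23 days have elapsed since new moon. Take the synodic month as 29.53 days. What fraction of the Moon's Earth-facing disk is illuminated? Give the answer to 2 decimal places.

The Moon has covered 23/29.53 of its cycle, so θ ≈ 360° × 23/29.53 = 280.4°.
Illuminated fraction = (1 − cos 280.4°)/2 = (1 − 0.180)/2 ≈ 0.410.

0.41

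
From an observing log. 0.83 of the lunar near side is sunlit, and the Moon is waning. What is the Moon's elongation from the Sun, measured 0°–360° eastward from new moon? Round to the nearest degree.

229°

From f = (1 − cos θ)/2: cos θ = 1 − 2×0.83 = -0.660; arccos → 131.3°.
Waning ⇒ past full, so θ = 360° − 131.3° = 228.7°.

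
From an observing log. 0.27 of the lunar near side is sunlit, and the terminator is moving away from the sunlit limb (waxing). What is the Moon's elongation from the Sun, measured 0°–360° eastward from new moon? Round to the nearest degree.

cos θ = 1 − 2f = 0.460, giving a principal value of 62.6°.
Before full moon the principal value applies: θ = 62.6°.

63°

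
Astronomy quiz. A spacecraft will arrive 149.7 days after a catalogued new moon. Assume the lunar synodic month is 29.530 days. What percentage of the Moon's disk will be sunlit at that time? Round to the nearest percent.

5%

149.7/29.530 = 5.069 lunations, so 5 complete cycles and 2.05 d into the next.
Phase angle: θ = 360°·(2.05 d)/(29.530 d) = 25.0°.
cos 25.0° = 0.906, so f = (1 − 0.906)/2 = 0.047, so 5%.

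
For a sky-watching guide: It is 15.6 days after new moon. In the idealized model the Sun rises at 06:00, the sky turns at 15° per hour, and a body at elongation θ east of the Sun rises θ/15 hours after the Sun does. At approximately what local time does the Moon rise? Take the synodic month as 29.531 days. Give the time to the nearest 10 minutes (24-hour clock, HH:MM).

18:40

Elongation θ = 360° × 15.6/29.531 ≈ 190.2°.
The Moon trails the Sun by θ/15 = 190.2/15 ≈ 12.68 hours.
06:00 + 12.678 h ≈ 18:41 → 18:40 to the nearest ten minutes.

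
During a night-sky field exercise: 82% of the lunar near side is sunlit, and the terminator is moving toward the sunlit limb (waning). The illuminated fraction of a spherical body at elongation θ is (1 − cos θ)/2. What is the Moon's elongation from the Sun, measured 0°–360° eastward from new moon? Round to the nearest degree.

230°

From f = (1 − cos θ)/2: cos θ = 1 − 2×0.82 = -0.640; arccos → 129.8°.
A waning Moon lies in 180°–360°, so θ = 360° − 129.8° = 230.2°.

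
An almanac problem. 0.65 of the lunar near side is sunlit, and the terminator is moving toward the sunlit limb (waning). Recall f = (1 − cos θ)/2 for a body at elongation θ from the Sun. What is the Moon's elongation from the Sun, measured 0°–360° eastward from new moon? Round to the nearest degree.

253°

From f = (1 − cos θ)/2: cos θ = 1 − 2×0.65 = -0.300; arccos → 107.5°.
A waning Moon lies in 180°–360°, so θ = 360° − 107.5° = 252.5°.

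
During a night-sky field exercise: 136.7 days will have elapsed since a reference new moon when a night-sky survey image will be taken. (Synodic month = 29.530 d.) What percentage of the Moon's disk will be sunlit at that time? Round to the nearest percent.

Reduce mod P: 136.7 − 4×29.530 = 18.58 d into the current lunation.
Phase angle: θ = 360°·(18.58 d)/(29.530 d) = 226.5°.
With cos θ = (-0.688), the lit fraction is (1 − (-0.688))/2 ≈ 0.844, so 84%.

84%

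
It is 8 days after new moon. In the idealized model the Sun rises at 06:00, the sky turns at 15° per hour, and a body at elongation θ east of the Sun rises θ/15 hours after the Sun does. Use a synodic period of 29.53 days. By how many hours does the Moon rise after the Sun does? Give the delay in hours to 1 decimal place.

Elongation θ = 360° × 8/29.53 ≈ 97.5°.
At 15° of sky rotation per hour, 97.5° corresponds to a 6.50 h lag.
So the Moon rises 6.50 h after the Sun.

6.5 h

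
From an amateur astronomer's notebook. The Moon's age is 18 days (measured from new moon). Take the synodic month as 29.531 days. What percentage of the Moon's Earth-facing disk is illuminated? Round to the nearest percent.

89%

Phase angle: θ = 360°·(18 d)/(29.531 d) = 219.4°.
Illuminated fraction = (1 − cos 219.4°)/2 = (1 − (-0.772))/2 ≈ 0.886, so 89%.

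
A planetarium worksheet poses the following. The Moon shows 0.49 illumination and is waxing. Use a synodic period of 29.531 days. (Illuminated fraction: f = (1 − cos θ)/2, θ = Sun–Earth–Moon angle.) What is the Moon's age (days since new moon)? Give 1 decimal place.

Invert f = (1 − cos θ)/2 to get cos θ = 1 − 2(0.49) = 0.020, hence θ₀ = arccos 0.020 = 88.9°.
Before full moon the principal value applies: θ = 88.9°.
That fraction of the synodic month is 88.9/360 × 29.531 d ≈ 7.29 d.

7.3 days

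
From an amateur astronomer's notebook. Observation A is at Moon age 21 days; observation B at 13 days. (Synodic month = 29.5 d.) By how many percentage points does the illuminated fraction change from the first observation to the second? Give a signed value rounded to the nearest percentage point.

First observation: θ = 360°·21/29.5 = 256.3°, so f = 0.619.
Second observation: θ = 158.6°, f = 0.966.
Δf = 0.966 − 0.619 = +0.347, i.e. +35 pp.

+35 percentage points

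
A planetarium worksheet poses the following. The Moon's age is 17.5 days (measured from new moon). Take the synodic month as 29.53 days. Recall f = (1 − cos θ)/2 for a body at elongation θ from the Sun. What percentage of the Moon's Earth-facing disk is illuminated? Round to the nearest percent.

The Moon has covered 17.5/29.53 of its cycle, so θ ≈ 360° × 17.5/29.53 = 213.3°.
With cos θ = (-0.835), the lit fraction is (1 − (-0.835))/2 ≈ 0.918, so 92%.

92%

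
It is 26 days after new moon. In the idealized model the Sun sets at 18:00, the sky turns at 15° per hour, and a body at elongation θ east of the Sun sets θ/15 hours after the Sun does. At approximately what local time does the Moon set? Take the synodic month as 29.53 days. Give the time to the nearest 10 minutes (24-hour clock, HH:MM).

15:10

Elongation θ = 360° × 26/29.53 ≈ 317.0°.
At 15° of sky rotation per hour, 317.0° corresponds to a 21.13 h lag.
18:00 + 21.131 h ≈ 15:08 → 15:10 to the nearest ten minutes.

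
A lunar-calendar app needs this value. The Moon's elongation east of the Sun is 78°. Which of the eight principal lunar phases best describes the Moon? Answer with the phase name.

The first quarter sector spans roughly 68°–112°; 78° falls inside it.

first quarter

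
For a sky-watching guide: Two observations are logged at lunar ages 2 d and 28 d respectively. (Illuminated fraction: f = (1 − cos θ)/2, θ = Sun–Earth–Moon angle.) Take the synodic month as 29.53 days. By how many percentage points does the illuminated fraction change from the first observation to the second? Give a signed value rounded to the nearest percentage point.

First observation: θ = 360°·2/29.53 = 24.4°, so f = 0.045.
Second observation: θ = 341.3°, f = 0.026.
Δf = 0.026 − 0.045 = -0.018, i.e. -2 pp.

-2 percentage points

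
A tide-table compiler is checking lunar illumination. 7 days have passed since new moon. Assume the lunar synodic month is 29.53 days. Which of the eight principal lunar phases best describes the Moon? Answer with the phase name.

At 7/29.53 of the cycle, θ ≈ 85° — the first quarter range.

first quarter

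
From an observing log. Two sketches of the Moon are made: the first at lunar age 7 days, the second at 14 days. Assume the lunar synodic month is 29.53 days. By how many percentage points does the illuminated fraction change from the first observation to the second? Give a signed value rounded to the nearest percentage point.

First observation: θ = 360°·7/29.53 = 85.3°, so f = 0.459.
Second observation: θ = 170.7°, f = 0.993.
Δf = 0.993 − 0.459 = +0.534, i.e. +53 pp.

+53 pp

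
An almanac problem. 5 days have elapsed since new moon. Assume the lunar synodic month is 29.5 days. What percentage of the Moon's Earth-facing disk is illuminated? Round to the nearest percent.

The Moon has covered 5/29.5 of its cycle, so θ ≈ 360° × 5/29.5 = 61.0°.
With cos θ = 0.485, the lit fraction is (1 − 0.485)/2 ≈ 0.258, so 26%.

26%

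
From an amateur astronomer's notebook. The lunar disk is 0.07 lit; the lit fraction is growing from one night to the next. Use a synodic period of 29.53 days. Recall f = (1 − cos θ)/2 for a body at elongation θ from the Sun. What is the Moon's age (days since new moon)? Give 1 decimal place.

2.5 days

Invert f = (1 − cos θ)/2 to get cos θ = 1 − 2(0.07) = 0.860, hence θ₀ = arccos 0.860 = 30.7°.
Before full moon the principal value applies: θ = 30.7°.
That fraction of the synodic month is 30.7/360 × 29.53 d ≈ 2.52 d.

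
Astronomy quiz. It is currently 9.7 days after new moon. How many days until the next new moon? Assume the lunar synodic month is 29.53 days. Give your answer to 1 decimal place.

19.8 days

One full lunation from the last new moon is 29.53 d; remaining = 29.53 − 9.7 = 19.830 d.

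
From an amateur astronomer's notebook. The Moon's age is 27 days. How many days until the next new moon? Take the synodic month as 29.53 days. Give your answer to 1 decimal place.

The next new moon completes the synodic month: 29.53 − 27 = 2.530 days.

2.5 days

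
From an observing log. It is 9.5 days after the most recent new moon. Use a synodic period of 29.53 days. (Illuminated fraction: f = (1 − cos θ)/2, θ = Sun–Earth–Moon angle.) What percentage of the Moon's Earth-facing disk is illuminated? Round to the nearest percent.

72%

The Moon has covered 9.5/29.53 of its cycle, so θ ≈ 360° × 9.5/29.53 = 115.8°.
With cos θ = (-0.435), the lit fraction is (1 − (-0.435))/2 ≈ 0.718, so 72%.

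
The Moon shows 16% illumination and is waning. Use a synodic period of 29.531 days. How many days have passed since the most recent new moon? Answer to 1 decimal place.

From f = (1 − cos θ)/2: cos θ = 1 − 2×0.16 = 0.680; arccos → 47.2°.
Since the Moon is past full (waning), take the reflex angle: θ = 360° − 47.2° = 312.8°.
At 360°/29.531 d per day, 312.8° corresponds to 25.66 days.

25.7 days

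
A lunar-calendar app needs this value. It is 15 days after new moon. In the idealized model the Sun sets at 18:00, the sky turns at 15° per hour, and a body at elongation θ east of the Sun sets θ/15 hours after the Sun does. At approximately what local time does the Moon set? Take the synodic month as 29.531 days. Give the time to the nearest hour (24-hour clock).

Elongation θ = 360° × 15/29.531 ≈ 182.9°.
Delay after the Sun = 182.9° / (15°/h) ≈ 12.19 h.
18:00 + 12.19 h ≈ 06:11 → 06:00 to the nearest hour.

06:00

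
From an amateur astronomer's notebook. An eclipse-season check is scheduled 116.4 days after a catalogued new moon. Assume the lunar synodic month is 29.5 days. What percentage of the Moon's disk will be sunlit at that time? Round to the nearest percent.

3%

116.4 d spans 3 complete synodic months (3 × 29.5 = 88.50 d) plus 27.90 d.
Elongation θ = 360° × 27.90/29.5 ≈ 340.5°.
cos 340.5° = 0.942, so f = (1 − 0.942)/2 = 0.029, so 3%.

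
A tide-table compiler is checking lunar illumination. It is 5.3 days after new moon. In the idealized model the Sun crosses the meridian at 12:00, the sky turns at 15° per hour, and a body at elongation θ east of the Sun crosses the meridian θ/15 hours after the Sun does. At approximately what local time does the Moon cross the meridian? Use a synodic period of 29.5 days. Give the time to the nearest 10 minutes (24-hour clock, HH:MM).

16:20

Elongation θ = 360° × 5.3/29.5 ≈ 64.7°.
Delay after the Sun = 64.7° / (15°/h) ≈ 4.31 h.
12:00 + 4.312 h ≈ 16:19 → 16:20 to the nearest ten minutes.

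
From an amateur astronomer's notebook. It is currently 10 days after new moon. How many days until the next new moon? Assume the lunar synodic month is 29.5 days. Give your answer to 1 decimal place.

The next new moon completes the synodic month: 29.5 − 10 = 19.500 days.

19.5 days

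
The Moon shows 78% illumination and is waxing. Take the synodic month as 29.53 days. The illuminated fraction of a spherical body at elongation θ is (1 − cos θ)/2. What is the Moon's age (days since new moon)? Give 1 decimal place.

From f = (1 − cos θ)/2: cos θ = 1 − 2×0.78 = -0.560; arccos → 124.1°.
The Moon is waxing (0°–180°), so θ = 124.1° directly.
Age = 29.53 × 124.1°/360° ≈ 10.18 days.

10.2 days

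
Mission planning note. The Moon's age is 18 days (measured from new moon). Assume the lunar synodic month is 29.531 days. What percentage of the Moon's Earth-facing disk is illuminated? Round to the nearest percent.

The Moon has covered 18/29.531 of its cycle, so θ ≈ 360° × 18/29.531 = 219.4°.
Illuminated fraction = (1 − cos 219.4°)/2 = (1 − (-0.772))/2 ≈ 0.886, so 89%.

89%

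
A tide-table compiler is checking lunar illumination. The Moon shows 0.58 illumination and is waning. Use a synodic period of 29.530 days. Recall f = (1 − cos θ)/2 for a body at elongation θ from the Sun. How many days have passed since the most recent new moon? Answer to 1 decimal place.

21.4 days

Invert f = (1 − cos θ)/2 to get cos θ = 1 − 2(0.58) = -0.160, hence θ₀ = arccos -0.160 = 99.2°.
A waning Moon lies in 180°–360°, so θ = 360° − 99.2° = 260.8°.
Age = 29.530 × 260.8°/360° ≈ 21.39 days.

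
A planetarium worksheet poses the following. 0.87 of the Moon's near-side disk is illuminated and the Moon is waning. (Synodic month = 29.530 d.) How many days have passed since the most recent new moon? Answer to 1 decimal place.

18.2 days

From f = (1 − cos θ)/2: cos θ = 1 − 2×0.87 = -0.740; arccos → 137.7°.
Waning ⇒ past full, so θ = 360° − 137.7° = 222.3°.
Age = 29.530 × 222.3°/360° ≈ 18.23 days.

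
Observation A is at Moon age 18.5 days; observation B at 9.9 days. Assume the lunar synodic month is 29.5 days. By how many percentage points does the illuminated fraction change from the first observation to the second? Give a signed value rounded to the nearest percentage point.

-9 percentage points

θ₁ = 360° × 18.5/29.5 = 225.8°, f₁ = (1 − cos θ₁)/2 = 0.849.
θ₂ = 360° × 9.9/29.5 = 120.8°, f₂ = (1 − cos θ₂)/2 = 0.756.
Change = f₂ − f₁ = -0.093 → -9 percentage points.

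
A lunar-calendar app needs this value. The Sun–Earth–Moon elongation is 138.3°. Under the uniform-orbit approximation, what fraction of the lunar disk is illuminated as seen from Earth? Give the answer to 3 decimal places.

0.873

f = (1 − cos 138.3°)/2 = (1 − (-0.747))/2 ≈ 0.873.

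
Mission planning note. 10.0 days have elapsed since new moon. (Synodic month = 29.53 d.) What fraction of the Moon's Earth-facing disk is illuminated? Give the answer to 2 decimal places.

0.76

Phase angle: θ = 360°·(10.0 d)/(29.53 d) = 121.9°.
With cos θ = (-0.529), the lit fraction is (1 − (-0.529))/2 ≈ 0.764.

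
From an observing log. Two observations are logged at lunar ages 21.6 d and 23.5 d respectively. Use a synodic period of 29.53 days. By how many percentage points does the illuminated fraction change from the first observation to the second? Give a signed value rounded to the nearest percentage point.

First observation: θ = 360°·21.6/29.53 = 263.3°, so f = 0.558.
Second observation: θ = 286.5°, f = 0.358.
Δf = 0.358 − 0.558 = -0.200, i.e. -20 pp.

-20 pp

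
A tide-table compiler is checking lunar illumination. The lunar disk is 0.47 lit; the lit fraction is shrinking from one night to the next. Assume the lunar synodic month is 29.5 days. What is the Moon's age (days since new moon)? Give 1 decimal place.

Invert f = (1 − cos θ)/2 to get cos θ = 1 − 2(0.47) = 0.060, hence θ₀ = arccos 0.060 = 86.6°.
Since the Moon is past full (waning), take the reflex angle: θ = 360° − 86.6° = 273.4°.
That fraction of the synodic month is 273.4/360 × 29.5 d ≈ 22.41 d.

22.4 days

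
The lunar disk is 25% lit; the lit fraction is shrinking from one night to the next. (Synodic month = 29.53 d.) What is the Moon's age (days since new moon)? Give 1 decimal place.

24.6 days

From f = (1 − cos θ)/2: cos θ = 1 − 2×0.25 = 0.500; arccos → 60.0°.
A waning Moon lies in 180°–360°, so θ = 360° − 60.0° = 300.0°.
That fraction of the synodic month is 300.0/360 × 29.53 d ≈ 24.61 d.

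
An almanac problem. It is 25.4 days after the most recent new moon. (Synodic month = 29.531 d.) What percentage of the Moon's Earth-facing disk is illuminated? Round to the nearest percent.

18%

Elongation θ = 360° × 25.4/29.531 ≈ 309.6°.
cos 309.6° = 0.638, so f = (1 − 0.638)/2 = 0.181, so 18%.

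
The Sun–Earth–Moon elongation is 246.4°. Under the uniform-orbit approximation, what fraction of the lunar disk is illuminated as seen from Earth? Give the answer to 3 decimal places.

cos 246.4° = (-0.400), so f = (1 − (-0.400))/2 = 0.700.

0.700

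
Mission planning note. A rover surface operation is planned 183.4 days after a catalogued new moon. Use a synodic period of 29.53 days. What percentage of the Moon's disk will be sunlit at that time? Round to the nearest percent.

183.4 d spans 6 complete synodic months (6 × 29.53 = 177.18 d) plus 6.22 d.
The Moon has covered 6.22/29.53 of its cycle, so θ ≈ 360° × 6.22/29.53 = 75.8°.
With cos θ = 0.245, the lit fraction is (1 − 0.245)/2 ≈ 0.378, so 38%.

38%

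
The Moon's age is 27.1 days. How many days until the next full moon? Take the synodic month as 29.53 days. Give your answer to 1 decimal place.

Full moon is 0.5 of the way through the cycle: age 0.5 × 29.53 = 14.765 d.
Already past this cycle's full moon; the next is at 14.765 + 29.53 = 44.295 d, so 44.295 − 27.1 = 17.195 days.

17.2 days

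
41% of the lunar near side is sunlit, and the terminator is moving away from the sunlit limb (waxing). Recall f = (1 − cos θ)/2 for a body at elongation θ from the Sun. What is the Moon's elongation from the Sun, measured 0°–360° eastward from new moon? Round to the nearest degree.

cos θ = 1 − 2f = 0.180, giving a principal value of 79.6°.
Waxing ⇒ before full, so θ = 79.6°.

80°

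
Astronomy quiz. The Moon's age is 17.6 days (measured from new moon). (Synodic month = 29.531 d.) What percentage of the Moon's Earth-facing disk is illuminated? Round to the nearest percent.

Elongation θ = 360° × 17.6/29.531 ≈ 214.6°.
cos 214.6° = (-0.824), so f = (1 − (-0.824))/2 = 0.912, so 91%.

91%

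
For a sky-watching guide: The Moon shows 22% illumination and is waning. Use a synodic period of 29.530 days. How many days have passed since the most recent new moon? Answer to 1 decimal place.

cos θ = 1 − 2f = 0.560, giving a principal value of 55.9°.
Since the Moon is past full (waning), take the reflex angle: θ = 360° − 55.9° = 304.1°.
That fraction of the synodic month is 304.1/360 × 29.530 d ≈ 24.94 d.

24.9 days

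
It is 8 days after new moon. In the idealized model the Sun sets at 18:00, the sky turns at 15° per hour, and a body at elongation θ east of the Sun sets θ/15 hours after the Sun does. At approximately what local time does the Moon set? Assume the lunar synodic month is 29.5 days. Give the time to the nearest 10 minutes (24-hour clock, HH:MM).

00:30

The Moon has covered 8/29.5 of its cycle, so θ ≈ 360° × 8/29.5 = 97.6°.
At 15° of sky rotation per hour, 97.6° corresponds to a 6.51 h lag.
18:00 + 6.508 h ≈ 00:31 → 00:30 to the nearest ten minutes.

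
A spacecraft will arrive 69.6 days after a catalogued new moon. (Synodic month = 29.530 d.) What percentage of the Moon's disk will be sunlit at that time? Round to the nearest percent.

69.6/29.530 = 2.357 lunations, so 2 complete cycles and 10.54 d into the next.
Elongation θ = 360° × 10.54/29.530 ≈ 128.5°.
cos 128.5° = (-0.622), so f = (1 − (-0.622))/2 = 0.811, so 81%.

81%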